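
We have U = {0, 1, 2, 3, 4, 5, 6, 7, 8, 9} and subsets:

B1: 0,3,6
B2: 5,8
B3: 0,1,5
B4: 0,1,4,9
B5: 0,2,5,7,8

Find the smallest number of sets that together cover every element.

B1, B4, B5 together cover {0, 1, 2, 3, 4, 5, 6, 7, 8, 9} — every element.
No 2 of the 5 sets cover everything (all 10 pairs fall short), so 3 is minimum.

3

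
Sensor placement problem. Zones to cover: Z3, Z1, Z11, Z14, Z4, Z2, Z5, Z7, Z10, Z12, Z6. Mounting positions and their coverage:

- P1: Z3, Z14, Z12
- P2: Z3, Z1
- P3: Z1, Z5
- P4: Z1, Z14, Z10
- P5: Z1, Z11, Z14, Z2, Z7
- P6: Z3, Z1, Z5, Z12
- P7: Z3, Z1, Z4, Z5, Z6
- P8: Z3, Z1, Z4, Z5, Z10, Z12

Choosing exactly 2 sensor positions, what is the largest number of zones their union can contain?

Choosing P5, P8 covers {Z3, Z1, Z11, Z14, Z4, Z2, Z5, Z7, Z10, Z12} — 10 zones.
No choice of 2 sensor positions does better; here Z6 is left uncovered.

10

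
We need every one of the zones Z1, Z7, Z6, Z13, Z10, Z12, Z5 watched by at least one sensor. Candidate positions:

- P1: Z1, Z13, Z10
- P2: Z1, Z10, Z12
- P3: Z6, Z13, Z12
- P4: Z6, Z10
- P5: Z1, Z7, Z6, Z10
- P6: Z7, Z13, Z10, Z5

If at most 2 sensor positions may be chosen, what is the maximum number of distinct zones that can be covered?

Choosing P2, P6 covers {Z1, Z7, Z13, Z10, Z12, Z5} — 6 zones.
No choice of 2 sensor positions does better; here Z6 is left uncovered.

6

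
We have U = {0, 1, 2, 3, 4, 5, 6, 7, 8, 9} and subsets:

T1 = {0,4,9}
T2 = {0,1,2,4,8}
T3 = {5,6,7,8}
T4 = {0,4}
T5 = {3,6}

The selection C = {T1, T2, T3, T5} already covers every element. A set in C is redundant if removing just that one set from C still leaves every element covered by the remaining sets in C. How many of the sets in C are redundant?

Drop T1: 9 uncovered — not redundant.
Drop T2: 1, 2 uncovered — not redundant.
Drop T3: 5, 7 uncovered — not redundant.
Drop T5: 3 uncovered — not redundant.
None of the sets in C is redundant.

0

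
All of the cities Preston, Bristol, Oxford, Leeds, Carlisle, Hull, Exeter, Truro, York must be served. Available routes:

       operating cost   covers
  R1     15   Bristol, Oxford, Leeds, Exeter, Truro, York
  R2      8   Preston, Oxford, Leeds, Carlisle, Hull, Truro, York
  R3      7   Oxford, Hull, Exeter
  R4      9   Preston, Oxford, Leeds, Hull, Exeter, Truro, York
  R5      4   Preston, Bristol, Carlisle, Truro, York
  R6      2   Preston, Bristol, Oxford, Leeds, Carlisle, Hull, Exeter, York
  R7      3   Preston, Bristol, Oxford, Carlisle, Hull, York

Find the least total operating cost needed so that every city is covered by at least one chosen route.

R5, R6 cover every city at operating cost 4 + 2 = 6.
Any cover uses at least 2 routes; among all covering selections none totals below 6.

6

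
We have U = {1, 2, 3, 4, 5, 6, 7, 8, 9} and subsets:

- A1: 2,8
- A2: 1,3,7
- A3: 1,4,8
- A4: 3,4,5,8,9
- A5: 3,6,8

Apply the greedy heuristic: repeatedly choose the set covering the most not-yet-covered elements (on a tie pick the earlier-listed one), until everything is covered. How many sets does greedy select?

Pick 1: A4 covers 5 new elements (3, 4, 5, 8, 9).
Pick 2: A2 covers 2 new elements (1, 7).
Pick 3: A1 covers 1 new elements (2).
Pick 4: A5 covers 1 new elements (6).
Greedy uses 4 sets.

4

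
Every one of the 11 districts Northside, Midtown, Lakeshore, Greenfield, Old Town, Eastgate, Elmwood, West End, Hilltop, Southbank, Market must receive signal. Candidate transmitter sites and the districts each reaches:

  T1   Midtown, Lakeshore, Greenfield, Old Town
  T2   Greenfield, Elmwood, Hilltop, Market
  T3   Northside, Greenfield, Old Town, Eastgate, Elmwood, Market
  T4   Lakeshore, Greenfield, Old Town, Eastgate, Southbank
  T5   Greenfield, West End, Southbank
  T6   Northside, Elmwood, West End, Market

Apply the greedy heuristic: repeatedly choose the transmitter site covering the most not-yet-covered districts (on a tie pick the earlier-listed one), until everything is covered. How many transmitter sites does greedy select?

Pick 1: T3 covers 6 new districts (Northside, Greenfield, Old Town, Eastgate, Elmwood, Market).
Pick 2: T1 covers 2 new districts (Midtown, Lakeshore).
Pick 3: T5 covers 2 new districts (West End, Southbank).
Pick 4: T2 covers 1 new districts (Hilltop).
Greedy uses 4 transmitter sites.

4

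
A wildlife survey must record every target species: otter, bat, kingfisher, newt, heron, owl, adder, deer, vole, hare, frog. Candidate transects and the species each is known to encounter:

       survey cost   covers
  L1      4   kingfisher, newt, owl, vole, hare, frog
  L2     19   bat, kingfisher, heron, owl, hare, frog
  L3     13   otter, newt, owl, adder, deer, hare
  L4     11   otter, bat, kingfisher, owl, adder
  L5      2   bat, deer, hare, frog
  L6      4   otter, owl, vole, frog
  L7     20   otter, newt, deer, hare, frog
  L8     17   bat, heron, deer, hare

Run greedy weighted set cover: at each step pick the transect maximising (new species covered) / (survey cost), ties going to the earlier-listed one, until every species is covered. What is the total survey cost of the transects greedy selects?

Pick 1: L5 adds 4 new (bat, deer, hare, frog) at survey cost 2 (ratio 4/2).
Pick 2: L1 adds 4 new (kingfisher, newt, owl, vole) at survey cost 4 (ratio 4/4).
Pick 3: L6 adds 1 new (otter) at survey cost 4 (ratio 1/4).
Pick 4: L4 adds 1 new (adder) at survey cost 11 (ratio 1/11).
Pick 5: L8 adds 1 new (heron) at survey cost 17 (ratio 1/17).
Greedy total survey cost: 2 + 4 + 4 + 11 + 17 = 38. (The true optimum is 32, so greedy overshoots here.)

38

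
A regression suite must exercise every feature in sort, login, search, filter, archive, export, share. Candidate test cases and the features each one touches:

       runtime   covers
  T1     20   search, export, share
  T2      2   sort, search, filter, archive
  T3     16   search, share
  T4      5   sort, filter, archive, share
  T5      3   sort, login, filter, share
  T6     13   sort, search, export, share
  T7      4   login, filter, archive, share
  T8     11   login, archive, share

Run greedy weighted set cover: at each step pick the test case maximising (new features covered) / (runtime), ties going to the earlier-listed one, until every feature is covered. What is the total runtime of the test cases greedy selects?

18

Pick 1: T2 adds 4 new (sort, search, filter, archive) at runtime 2 (ratio 4/2).
Pick 2: T5 adds 2 new (login, share) at runtime 3 (ratio 2/3).
Pick 3: T6 adds 1 new (export) at runtime 13 (ratio 1/13).
Greedy total runtime: 2 + 3 + 13 = 18. (The true optimum is 17, so greedy overshoots here.)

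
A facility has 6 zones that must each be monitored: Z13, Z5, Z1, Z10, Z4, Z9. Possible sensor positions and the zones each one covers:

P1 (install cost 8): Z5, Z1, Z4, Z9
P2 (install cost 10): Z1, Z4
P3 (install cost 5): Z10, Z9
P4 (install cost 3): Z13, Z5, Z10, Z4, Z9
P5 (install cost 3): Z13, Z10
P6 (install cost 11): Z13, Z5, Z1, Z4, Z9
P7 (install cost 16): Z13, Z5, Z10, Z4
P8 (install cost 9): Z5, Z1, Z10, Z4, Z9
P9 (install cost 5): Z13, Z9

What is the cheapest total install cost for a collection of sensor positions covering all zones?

11

P1, P4 cover every zone at install cost 8 + 3 = 11.
Any cover uses at least 2 sensor positions; among all covering selections none totals below 11.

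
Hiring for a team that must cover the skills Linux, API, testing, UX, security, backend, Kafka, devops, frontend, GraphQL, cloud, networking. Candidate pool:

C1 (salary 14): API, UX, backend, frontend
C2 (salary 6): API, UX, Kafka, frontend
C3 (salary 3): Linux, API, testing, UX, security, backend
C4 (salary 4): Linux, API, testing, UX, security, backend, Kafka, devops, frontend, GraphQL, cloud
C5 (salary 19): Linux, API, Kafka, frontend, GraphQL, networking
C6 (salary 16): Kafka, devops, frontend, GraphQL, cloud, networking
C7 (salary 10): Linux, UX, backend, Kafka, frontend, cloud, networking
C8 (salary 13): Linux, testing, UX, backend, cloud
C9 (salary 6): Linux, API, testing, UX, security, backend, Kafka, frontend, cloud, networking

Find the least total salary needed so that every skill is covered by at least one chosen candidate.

C4, C9 cover every skill at salary 4 + 6 = 10.
Any cover uses at least 2 candidates; among all covering selections none totals below 10.

10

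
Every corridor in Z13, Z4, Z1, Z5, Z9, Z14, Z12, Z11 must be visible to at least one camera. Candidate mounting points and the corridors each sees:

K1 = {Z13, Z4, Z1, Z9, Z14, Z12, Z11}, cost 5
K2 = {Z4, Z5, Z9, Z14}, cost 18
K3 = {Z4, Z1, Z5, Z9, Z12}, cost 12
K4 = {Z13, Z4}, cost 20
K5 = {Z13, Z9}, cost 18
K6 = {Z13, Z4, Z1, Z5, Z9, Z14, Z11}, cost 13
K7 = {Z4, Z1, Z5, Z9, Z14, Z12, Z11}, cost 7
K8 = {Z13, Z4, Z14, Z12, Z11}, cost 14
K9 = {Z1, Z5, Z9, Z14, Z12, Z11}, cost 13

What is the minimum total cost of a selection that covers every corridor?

K1, K7 cover every corridor at cost 5 + 7 = 12.
Any cover uses at least 2 camera mounts; among all covering selections none totals below 12.

12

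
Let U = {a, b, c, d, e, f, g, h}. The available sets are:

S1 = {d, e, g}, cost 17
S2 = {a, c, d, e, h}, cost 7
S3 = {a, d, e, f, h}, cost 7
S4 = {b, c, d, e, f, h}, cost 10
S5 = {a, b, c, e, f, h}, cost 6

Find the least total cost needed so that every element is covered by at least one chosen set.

23

S1, S5 cover every element at cost 17 + 6 = 23.
Any cover uses at least 2 sets; among all covering selections none totals below 23.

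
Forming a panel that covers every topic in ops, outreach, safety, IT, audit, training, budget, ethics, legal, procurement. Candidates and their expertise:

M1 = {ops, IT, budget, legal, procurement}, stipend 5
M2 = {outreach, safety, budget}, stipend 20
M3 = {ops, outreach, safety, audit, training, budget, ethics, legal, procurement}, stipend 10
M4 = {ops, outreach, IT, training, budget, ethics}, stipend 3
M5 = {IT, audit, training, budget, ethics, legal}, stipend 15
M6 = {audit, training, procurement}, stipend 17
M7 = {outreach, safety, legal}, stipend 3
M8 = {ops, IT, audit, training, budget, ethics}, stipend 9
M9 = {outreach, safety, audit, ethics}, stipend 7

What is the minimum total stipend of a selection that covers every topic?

M3, M4 cover every topic at stipend 10 + 3 = 13.
Any cover uses at least 2 members; among all covering selections none totals below 13.
Greedy by coverage-per-stipend would pick M4, M7, M1, M9 for 18 — worse than the optimum 13.

13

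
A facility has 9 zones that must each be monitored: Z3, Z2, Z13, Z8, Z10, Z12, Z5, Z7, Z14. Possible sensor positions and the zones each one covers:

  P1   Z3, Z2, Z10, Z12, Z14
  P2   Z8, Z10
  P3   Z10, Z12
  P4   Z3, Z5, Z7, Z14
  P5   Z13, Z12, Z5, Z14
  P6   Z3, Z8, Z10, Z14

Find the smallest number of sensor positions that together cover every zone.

P1, P2, P4, P5 together cover {Z3, Z2, Z13, Z8, Z10, Z12, Z5, Z7, Z14} — every zone.
No 3 of the 6 sensor positions cover everything (all 20 triples fall short), so 4 is minimum.

4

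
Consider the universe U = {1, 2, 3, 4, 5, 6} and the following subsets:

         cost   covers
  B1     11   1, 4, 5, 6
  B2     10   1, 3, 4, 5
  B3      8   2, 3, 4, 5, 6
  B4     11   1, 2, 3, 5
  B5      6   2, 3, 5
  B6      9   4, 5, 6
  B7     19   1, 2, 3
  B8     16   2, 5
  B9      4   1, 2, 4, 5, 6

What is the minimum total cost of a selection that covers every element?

B5, B9 cover every element at cost 6 + 4 = 10.
Any cover uses at least 2 sets; among all covering selections none totals below 10.

10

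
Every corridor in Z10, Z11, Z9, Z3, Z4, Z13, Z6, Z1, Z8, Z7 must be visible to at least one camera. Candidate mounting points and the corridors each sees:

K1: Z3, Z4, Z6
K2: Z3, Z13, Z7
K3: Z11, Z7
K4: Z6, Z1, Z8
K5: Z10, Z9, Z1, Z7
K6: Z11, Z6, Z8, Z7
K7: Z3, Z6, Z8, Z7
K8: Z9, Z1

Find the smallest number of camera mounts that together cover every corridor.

K1, K2, K5, K6 together cover {Z10, Z11, Z9, Z3, Z4, Z13, Z6, Z1, Z8, Z7} — every corridor.
No 3 of the 8 camera mounts cover everything (all 56 triples fall short), so 4 is minimum.

4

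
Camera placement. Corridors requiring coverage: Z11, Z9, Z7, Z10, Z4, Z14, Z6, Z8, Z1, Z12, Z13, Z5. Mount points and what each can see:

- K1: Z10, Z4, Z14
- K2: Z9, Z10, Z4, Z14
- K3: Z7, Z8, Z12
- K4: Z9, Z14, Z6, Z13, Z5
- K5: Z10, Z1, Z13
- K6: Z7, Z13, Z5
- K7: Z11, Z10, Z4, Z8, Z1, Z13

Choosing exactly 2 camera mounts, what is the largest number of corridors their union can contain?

10

Choosing K4, K7 covers {Z11, Z9, Z10, Z4, Z14, Z6, Z8, Z1, Z13, Z5} — 10 corridors.
No choice of 2 camera mounts does better; here Z7, Z12 are left uncovered.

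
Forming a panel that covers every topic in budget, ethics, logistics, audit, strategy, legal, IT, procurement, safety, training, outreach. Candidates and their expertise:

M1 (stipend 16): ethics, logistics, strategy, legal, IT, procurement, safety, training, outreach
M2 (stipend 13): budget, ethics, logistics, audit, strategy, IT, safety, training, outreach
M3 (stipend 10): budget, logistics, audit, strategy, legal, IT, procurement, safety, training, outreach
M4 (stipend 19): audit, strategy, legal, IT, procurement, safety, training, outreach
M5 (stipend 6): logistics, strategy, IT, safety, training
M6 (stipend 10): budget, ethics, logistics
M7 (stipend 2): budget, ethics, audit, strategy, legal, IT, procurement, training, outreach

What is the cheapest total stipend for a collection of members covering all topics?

M5, M7 cover every topic at stipend 6 + 2 = 8.
Any cover uses at least 2 members; among all covering selections none totals below 8.

8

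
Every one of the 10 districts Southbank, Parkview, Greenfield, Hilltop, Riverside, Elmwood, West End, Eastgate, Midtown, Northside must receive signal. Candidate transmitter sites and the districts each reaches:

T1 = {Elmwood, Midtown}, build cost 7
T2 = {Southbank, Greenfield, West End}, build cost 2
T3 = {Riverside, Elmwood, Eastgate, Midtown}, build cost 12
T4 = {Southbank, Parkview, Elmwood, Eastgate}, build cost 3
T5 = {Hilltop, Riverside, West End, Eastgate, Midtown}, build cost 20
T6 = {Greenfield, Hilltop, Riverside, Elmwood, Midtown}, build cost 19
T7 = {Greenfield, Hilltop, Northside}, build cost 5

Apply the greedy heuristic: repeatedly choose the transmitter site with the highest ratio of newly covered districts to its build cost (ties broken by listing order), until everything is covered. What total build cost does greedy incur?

22

Pick 1: T2 adds 3 new (Southbank, Greenfield, West End) at build cost 2 (ratio 3/2).
Pick 2: T4 adds 3 new (Parkview, Elmwood, Eastgate) at build cost 3 (ratio 3/3).
Pick 3: T7 adds 2 new (Hilltop, Northside) at build cost 5 (ratio 2/5).
Pick 4: T3 adds 2 new (Riverside, Midtown) at build cost 12 (ratio 2/12).
Greedy total build cost: 2 + 3 + 5 + 12 = 22.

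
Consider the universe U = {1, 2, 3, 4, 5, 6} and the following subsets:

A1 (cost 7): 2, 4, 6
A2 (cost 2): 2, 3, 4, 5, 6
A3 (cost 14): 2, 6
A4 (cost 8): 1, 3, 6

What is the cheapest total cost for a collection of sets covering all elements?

10

A2, A4 cover every element at cost 2 + 8 = 10.
Any cover uses at least 2 sets; among all covering selections none totals below 10.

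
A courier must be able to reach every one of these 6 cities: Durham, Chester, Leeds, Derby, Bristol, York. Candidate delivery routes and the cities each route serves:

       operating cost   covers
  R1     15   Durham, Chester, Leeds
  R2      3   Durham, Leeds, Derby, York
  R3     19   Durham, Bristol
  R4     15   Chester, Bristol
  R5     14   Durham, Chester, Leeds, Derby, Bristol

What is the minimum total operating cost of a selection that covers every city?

17

R2, R5 cover every city at operating cost 3 + 14 = 17.
Any cover uses at least 2 routes; among all covering selections none totals below 17.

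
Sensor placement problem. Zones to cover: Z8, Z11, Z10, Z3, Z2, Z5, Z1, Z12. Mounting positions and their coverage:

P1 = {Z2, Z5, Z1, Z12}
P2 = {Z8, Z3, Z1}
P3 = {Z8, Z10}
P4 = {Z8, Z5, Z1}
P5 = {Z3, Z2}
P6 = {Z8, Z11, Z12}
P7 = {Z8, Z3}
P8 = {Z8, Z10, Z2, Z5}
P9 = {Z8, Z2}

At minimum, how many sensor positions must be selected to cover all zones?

P2, P6, P8 together cover {Z8, Z11, Z10, Z3, Z2, Z5, Z1, Z12} — every zone.
No 2 of the 9 sensor positions cover everything (all 36 pairs fall short), so 3 is minimum.

3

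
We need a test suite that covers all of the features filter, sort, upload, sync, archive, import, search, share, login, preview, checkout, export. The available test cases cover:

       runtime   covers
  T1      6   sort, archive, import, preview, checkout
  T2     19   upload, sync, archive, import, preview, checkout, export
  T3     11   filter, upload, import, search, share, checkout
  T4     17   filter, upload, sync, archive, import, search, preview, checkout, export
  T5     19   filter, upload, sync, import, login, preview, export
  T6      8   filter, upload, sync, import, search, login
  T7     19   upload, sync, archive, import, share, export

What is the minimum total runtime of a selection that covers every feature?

33

T1, T6, T7 cover every feature at runtime 6 + 8 + 19 = 33.
Any cover uses at least 3 test cases; among all covering selections none totals below 33.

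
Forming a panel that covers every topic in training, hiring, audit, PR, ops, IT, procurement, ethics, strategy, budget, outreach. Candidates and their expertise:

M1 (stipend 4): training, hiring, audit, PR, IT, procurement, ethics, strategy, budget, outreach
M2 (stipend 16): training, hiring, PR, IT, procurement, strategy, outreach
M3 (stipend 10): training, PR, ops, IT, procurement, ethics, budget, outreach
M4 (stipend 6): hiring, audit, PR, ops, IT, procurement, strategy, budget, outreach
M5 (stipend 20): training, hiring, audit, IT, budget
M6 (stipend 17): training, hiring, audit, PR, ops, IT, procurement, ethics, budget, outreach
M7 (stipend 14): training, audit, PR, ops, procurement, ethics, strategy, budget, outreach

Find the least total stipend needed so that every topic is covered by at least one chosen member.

10

M1, M4 cover every topic at stipend 4 + 6 = 10.
Any cover uses at least 2 members; among all covering selections none totals below 10.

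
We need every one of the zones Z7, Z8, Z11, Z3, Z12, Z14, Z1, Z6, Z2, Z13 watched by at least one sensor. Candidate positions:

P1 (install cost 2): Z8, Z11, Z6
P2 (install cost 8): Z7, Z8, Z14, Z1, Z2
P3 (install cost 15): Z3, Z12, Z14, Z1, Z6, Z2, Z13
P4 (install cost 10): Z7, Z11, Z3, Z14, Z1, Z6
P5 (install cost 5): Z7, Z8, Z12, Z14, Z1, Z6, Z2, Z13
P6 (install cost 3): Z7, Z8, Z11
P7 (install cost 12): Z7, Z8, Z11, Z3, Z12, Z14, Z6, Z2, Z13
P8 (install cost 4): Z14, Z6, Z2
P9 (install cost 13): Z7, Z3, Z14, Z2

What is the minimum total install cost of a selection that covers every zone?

P4, P5 cover every zone at install cost 10 + 5 = 15.
Any cover uses at least 2 sensor positions; among all covering selections none totals below 15.
Greedy by coverage-per-install cost would pick P5, P1, P4 for 17 — worse than the optimum 15.

15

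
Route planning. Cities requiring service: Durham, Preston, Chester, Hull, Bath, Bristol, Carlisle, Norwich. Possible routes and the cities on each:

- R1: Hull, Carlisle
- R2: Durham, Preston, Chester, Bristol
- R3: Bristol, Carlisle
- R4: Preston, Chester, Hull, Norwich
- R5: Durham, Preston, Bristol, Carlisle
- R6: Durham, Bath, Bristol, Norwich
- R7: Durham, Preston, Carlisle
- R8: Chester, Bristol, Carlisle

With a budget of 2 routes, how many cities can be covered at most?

Choosing R4, R5 covers {Durham, Preston, Chester, Hull, Bristol, Carlisle, Norwich} — 7 cities.
No choice of 2 routes does better; here Bath is left uncovered.

7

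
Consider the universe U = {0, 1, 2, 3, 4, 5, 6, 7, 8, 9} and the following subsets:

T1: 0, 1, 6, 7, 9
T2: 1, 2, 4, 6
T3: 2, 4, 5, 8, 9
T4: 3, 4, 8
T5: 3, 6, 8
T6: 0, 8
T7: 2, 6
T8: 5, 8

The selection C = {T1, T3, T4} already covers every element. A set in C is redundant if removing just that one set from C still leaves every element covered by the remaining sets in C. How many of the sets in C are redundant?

0

Drop T1: 0, 1, 6, 7 uncovered — not redundant.
Drop T3: 2, 5 uncovered — not redundant.
Drop T4: 3 uncovered — not redundant.
None of the sets in C is redundant.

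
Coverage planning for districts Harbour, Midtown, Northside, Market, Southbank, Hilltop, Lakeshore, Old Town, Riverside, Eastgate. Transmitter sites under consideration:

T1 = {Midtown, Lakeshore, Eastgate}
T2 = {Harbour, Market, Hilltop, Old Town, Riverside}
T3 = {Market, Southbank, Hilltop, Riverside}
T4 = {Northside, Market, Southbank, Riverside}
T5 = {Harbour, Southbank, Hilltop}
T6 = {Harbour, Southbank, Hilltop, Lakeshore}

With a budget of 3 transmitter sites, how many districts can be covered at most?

10

Choosing T1, T2, T4 covers {Harbour, Midtown, Northside, Market, Southbank, Hilltop, Lakeshore, Old Town, Riverside, Eastgate} — 10 districts.
That is all 10 districts.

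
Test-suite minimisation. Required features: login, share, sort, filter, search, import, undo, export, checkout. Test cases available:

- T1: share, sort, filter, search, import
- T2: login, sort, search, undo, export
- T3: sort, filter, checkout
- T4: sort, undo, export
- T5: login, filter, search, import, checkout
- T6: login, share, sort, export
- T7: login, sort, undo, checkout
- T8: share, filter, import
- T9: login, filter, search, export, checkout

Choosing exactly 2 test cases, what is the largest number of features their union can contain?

Choosing T1, T2 covers {login, share, sort, filter, search, import, undo, export} — 8 features.
No choice of 2 test cases does better; here checkout is left uncovered.

8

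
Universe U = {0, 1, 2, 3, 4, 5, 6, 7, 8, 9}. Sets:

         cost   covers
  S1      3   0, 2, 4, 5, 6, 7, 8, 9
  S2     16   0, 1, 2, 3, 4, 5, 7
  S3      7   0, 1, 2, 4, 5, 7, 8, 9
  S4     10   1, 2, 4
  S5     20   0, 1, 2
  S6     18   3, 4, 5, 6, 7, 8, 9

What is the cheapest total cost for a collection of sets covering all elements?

19

S1, S2 cover every element at cost 3 + 16 = 19.
Any cover uses at least 2 sets; among all covering selections none totals below 19.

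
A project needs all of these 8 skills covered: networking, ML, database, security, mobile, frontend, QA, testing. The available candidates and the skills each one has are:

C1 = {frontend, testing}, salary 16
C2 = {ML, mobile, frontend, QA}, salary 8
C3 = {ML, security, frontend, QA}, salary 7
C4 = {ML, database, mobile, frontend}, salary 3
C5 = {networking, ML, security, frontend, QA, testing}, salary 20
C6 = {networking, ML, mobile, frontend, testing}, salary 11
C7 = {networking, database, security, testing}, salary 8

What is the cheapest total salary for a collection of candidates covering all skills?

16

C2, C7 cover every skill at salary 8 + 8 = 16.
Any cover uses at least 2 candidates; among all covering selections none totals below 16.
Greedy by coverage-per-salary would pick C4, C7, C3 for 18 — worse than the optimum 16.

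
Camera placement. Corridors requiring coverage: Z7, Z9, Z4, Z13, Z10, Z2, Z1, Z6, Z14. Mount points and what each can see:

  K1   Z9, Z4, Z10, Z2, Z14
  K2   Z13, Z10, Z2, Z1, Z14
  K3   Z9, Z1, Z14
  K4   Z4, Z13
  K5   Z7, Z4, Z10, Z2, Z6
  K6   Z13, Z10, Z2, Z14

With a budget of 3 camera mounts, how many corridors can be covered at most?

Choosing K1, K2, K5 covers {Z7, Z9, Z4, Z13, Z10, Z2, Z1, Z6, Z14} — 9 corridors.
That is all 9 corridors.

9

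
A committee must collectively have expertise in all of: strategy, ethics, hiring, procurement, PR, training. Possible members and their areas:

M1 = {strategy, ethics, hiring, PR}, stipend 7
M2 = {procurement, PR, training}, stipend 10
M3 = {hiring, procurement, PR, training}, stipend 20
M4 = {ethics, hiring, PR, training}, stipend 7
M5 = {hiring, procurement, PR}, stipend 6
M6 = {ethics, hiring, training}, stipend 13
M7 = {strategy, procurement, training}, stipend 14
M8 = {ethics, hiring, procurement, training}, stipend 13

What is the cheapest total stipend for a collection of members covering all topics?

M1, M2 cover every topic at stipend 7 + 10 = 17.
Any cover uses at least 2 members; among all covering selections none totals below 17.

17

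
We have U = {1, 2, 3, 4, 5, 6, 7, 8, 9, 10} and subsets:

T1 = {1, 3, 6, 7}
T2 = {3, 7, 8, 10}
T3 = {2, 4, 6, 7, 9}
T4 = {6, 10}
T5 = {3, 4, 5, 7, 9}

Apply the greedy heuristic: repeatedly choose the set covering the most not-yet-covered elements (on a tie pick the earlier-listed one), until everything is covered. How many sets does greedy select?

4

Pick 1: T3 covers 5 new elements (2, 4, 6, 7, 9).
Pick 2: T2 covers 3 new elements (3, 8, 10).
Pick 3: T1 covers 1 new elements (1).
Pick 4: T5 covers 1 new elements (5).
Greedy uses 4 sets.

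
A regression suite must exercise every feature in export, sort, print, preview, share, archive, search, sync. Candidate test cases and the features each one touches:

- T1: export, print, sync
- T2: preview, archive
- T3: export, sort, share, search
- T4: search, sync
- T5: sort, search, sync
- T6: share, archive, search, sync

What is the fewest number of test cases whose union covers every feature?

3

T1, T2, T3 together cover {export, sort, print, preview, share, archive, search, sync} — every feature.
No 2 of the 6 test cases cover everything (all 15 pairs fall short), so 3 is minimum.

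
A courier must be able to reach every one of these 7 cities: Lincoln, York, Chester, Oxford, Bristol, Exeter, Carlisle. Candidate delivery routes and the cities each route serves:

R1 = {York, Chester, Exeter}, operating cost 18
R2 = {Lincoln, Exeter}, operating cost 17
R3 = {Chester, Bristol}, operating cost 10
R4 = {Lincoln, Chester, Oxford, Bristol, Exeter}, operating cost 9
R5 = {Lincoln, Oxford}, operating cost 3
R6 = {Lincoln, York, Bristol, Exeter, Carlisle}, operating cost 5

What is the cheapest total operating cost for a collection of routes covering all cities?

R4, R6 cover every city at operating cost 9 + 5 = 14.
Any cover uses at least 2 routes; among all covering selections none totals below 14.

14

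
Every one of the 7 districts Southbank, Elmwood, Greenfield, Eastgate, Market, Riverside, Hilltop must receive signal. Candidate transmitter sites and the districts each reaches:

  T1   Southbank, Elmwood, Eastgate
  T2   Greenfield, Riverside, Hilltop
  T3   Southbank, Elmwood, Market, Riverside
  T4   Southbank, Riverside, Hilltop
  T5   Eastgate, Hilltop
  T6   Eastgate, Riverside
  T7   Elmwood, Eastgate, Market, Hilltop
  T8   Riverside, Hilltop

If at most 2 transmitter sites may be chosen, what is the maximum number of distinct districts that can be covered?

6

Choosing T1, T2 covers {Southbank, Elmwood, Greenfield, Eastgate, Riverside, Hilltop} — 6 districts.
No choice of 2 transmitter sites does better; here Market is left uncovered.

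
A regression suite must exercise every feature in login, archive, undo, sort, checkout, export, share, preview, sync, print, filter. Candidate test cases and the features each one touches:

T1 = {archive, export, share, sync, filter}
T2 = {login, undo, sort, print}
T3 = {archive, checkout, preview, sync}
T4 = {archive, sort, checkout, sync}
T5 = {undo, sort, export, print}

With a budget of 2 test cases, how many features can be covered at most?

Choosing T1, T2 covers {login, archive, undo, sort, export, share, sync, print, filter} — 9 features.
No choice of 2 test cases does better; here checkout, preview are left uncovered.

9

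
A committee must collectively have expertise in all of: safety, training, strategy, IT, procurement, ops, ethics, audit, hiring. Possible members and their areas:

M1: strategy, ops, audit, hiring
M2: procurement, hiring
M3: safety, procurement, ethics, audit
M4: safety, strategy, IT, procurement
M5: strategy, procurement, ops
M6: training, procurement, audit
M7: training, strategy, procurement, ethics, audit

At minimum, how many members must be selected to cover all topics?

3

M1, M4, M7 together cover {safety, training, strategy, IT, procurement, ops, ethics, audit, hiring} — every topic.
No 2 of the 7 members cover everything (all 21 pairs fall short), so 3 is minimum.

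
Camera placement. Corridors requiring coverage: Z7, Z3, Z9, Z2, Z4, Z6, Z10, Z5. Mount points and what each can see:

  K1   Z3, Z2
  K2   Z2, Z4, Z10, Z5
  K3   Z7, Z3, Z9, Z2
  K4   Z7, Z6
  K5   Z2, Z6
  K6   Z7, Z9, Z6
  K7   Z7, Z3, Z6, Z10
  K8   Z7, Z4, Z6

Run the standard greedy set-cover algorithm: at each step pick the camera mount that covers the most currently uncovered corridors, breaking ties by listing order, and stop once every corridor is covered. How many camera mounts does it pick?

3

Pick 1: K2 covers 4 new corridors (Z2, Z4, Z10, Z5).
Pick 2: K3 covers 3 new corridors (Z7, Z3, Z9).
Pick 3: K4 covers 1 new corridors (Z6).
Greedy uses 3 camera mounts.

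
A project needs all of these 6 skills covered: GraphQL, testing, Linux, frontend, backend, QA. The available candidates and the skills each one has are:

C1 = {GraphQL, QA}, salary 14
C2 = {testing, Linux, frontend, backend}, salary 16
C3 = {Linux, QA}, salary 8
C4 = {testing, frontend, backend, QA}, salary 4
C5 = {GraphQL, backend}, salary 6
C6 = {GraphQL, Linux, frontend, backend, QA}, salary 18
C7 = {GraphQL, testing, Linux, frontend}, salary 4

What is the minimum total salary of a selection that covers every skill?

8

C4, C7 cover every skill at salary 4 + 4 = 8.
Any cover uses at least 2 candidates; among all covering selections none totals below 8.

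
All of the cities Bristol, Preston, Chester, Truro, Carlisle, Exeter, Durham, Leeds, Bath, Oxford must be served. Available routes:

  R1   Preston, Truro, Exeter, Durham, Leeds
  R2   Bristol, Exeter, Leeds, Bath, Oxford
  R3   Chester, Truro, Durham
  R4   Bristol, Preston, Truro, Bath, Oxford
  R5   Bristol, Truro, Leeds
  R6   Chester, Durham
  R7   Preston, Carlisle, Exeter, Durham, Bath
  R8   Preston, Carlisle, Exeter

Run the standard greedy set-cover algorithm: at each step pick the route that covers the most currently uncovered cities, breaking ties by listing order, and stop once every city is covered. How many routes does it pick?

4

Pick 1: R1 covers 5 new cities (Preston, Truro, Exeter, Durham, Leeds).
Pick 2: R2 covers 3 new cities (Bristol, Bath, Oxford).
Pick 3: R3 covers 1 new cities (Chester).
Pick 4: R7 covers 1 new cities (Carlisle).
Greedy uses 4 routes. (The true minimum is 3.)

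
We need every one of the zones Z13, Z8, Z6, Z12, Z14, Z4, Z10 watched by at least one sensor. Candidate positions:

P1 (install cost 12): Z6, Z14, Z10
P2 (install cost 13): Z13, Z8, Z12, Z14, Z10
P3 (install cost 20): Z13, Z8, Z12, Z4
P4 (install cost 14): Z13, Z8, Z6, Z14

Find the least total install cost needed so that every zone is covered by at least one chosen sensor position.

32

P1, P3 cover every zone at install cost 12 + 20 = 32.
Any cover uses at least 2 sensor positions; among all covering selections none totals below 32.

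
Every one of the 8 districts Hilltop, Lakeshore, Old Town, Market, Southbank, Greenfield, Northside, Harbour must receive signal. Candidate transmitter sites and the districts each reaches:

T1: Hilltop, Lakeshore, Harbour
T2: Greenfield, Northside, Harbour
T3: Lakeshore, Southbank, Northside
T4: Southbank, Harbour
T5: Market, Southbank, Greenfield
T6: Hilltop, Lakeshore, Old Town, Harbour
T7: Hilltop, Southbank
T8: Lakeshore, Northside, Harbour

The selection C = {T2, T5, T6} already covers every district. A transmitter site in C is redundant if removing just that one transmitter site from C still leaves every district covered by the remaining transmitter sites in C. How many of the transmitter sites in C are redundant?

0

Drop T2: Northside uncovered — not redundant.
Drop T5: Market, Southbank uncovered — not redundant.
Drop T6: Hilltop, Lakeshore, Old Town uncovered — not redundant.
None of the transmitter sites in C is redundant.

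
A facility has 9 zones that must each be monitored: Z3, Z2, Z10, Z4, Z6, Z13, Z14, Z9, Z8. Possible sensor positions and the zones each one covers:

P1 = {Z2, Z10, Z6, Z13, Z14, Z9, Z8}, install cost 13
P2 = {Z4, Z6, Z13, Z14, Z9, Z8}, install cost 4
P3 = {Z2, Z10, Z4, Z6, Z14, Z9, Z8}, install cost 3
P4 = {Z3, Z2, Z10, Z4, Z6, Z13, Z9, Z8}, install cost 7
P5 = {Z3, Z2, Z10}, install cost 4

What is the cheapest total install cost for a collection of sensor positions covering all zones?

P2, P5 cover every zone at install cost 4 + 4 = 8.
Any cover uses at least 2 sensor positions; among all covering selections none totals below 8.
Greedy by coverage-per-install cost would pick P3, P4 for 10 — worse than the optimum 8.

8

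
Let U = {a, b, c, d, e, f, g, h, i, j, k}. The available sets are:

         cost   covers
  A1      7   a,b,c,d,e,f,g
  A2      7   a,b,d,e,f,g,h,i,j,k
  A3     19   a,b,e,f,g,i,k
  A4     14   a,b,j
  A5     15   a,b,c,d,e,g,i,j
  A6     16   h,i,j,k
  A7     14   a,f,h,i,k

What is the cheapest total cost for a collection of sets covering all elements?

14

A1, A2 cover every element at cost 7 + 7 = 14.
Any cover uses at least 2 sets; among all covering selections none totals below 14.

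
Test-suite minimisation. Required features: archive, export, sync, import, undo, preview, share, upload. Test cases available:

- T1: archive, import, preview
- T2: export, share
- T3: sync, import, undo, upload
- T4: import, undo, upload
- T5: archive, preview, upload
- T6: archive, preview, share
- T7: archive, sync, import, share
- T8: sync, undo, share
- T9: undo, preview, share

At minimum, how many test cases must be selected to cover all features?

3

T1, T2, T3 together cover {archive, export, sync, import, undo, preview, share, upload} — every feature.
No 2 of the 9 test cases cover everything (all 36 pairs fall short), so 3 is minimum.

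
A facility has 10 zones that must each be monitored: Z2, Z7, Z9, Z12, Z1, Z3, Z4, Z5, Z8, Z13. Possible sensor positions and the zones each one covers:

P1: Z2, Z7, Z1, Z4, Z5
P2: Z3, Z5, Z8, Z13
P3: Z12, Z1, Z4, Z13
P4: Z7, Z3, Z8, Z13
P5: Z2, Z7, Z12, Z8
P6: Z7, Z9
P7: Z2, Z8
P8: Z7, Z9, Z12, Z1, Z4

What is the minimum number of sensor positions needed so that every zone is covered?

P1, P2, P8 together cover {Z2, Z7, Z9, Z12, Z1, Z3, Z4, Z5, Z8, Z13} — every zone.
No 2 of the 8 sensor positions cover everything (all 28 pairs fall short), so 3 is minimum.

3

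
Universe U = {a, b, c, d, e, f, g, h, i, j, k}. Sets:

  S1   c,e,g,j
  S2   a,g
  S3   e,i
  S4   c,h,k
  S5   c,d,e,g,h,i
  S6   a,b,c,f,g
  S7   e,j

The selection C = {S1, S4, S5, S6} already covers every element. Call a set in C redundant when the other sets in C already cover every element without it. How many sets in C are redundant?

Drop S1: j uncovered — not redundant.
Drop S4: k uncovered — not redundant.
Drop S5: d, i uncovered — not redundant.
Drop S6: a, b, f uncovered — not redundant.
None of the sets in C is redundant.

0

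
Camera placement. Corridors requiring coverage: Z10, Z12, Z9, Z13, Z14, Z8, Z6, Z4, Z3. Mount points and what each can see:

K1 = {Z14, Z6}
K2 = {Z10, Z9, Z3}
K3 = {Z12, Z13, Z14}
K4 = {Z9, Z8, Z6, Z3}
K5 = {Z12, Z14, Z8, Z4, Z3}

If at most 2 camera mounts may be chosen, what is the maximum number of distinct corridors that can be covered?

7

Choosing K2, K5 covers {Z10, Z12, Z9, Z14, Z8, Z4, Z3} — 7 corridors.
No choice of 2 camera mounts does better; here Z13, Z6 are left uncovered.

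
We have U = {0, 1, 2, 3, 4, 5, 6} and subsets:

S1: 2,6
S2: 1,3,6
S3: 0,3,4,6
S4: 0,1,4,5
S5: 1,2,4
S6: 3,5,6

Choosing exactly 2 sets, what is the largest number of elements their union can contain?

6

Choosing S1, S4 covers {0, 1, 2, 4, 5, 6} — 6 elements.
No choice of 2 sets does better; here 3 is left uncovered.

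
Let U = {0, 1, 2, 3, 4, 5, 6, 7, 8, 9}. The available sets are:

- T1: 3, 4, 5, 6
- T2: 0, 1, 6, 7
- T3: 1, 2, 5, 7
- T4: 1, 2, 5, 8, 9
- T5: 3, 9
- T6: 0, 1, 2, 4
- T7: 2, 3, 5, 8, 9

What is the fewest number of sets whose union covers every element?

3

T1, T2, T4 together cover {0, 1, 2, 3, 4, 5, 6, 7, 8, 9} — every element.
No 2 of the 7 sets cover everything (all 21 pairs fall short), so 3 is minimum.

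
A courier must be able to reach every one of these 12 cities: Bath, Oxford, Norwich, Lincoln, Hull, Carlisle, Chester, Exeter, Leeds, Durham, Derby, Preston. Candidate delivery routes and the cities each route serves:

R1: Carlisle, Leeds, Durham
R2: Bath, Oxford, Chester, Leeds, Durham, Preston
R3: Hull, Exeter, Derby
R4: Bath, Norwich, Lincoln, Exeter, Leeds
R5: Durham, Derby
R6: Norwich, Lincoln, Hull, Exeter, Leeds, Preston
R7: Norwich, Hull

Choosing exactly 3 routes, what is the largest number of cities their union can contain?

11

Choosing R1, R2, R6 covers {Bath, Oxford, Norwich, Lincoln, Hull, Carlisle, Chester, Exeter, Leeds, Durham, Preston} — 11 cities.
No choice of 3 routes does better; here Derby is left uncovered.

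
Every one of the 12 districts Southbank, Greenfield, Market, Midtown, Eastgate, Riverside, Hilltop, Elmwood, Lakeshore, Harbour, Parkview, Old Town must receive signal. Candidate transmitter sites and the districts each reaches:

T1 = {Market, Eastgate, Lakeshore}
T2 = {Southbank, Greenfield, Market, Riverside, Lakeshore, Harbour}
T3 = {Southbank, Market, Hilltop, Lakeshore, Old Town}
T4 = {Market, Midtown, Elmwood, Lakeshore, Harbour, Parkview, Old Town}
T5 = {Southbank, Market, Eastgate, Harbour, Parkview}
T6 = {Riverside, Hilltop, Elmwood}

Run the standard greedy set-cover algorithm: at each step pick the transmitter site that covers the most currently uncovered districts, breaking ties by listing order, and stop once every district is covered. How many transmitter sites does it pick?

4

Pick 1: T4 covers 7 new districts (Market, Midtown, Elmwood, Lakeshore, Harbour, Parkview, Old Town).
Pick 2: T2 covers 3 new districts (Southbank, Greenfield, Riverside).
Pick 3: T1 covers 1 new districts (Eastgate).
Pick 4: T3 covers 1 new districts (Hilltop).
Greedy uses 4 transmitter sites.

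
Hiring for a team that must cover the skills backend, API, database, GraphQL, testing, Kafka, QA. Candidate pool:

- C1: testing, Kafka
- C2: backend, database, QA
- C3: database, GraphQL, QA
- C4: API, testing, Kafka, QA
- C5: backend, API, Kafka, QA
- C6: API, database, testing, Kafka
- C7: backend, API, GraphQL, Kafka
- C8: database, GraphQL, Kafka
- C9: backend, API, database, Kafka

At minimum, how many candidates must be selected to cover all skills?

C1, C2, C7 together cover {backend, API, database, GraphQL, testing, Kafka, QA} — every skill.
No 2 of the 9 candidates cover everything (all 36 pairs fall short), so 3 is minimum.

3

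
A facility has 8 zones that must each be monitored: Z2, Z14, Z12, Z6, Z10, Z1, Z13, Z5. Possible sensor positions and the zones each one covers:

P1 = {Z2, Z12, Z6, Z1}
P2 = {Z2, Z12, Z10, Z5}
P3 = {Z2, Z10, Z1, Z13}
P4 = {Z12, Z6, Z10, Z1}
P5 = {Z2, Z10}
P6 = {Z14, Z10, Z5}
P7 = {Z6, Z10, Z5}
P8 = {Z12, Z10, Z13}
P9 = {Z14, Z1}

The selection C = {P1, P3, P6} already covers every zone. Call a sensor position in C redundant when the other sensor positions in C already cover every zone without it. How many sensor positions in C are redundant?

0

Drop P1: Z12, Z6 uncovered — not redundant.
Drop P3: Z13 uncovered — not redundant.
Drop P6: Z14, Z5 uncovered — not redundant.
None of the sensor positions in C is redundant.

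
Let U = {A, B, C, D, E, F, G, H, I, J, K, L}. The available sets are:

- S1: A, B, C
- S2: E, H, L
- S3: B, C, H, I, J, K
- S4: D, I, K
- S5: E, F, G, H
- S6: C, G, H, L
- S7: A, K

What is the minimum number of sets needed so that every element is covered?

5

S1, S2, S3, S4, S5 together cover {A, B, C, D, E, F, G, H, I, J, K, L} — every element.
No 4 of the 7 sets cover everything (all 35 size-4 selections fall short), so 5 is minimum.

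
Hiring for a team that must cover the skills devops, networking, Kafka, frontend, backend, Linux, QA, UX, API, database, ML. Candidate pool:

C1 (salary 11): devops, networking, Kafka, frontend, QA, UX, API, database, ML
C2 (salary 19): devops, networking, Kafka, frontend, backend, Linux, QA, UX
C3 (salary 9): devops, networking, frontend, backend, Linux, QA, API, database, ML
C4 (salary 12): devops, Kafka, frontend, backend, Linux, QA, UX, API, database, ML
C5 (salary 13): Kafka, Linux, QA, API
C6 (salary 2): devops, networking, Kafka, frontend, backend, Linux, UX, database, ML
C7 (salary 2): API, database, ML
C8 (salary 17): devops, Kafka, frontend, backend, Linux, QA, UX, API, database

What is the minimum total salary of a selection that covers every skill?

11

C3, C6 cover every skill at salary 9 + 2 = 11.
Any cover uses at least 2 candidates; among all covering selections none totals below 11.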